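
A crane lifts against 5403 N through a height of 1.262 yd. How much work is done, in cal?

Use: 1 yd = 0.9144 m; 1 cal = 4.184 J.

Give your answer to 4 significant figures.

1.262 yd × 0.9144 = 1.15397 m
W = F × d = 5403 N × 1.15397 m = 6234.9 J
6234.9 J ÷ (4.184 J/cal) = 1490.18 cal

1490 cal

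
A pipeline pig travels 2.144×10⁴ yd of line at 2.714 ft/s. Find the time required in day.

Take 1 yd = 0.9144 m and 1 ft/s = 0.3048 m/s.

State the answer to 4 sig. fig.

2.144×10⁴ yd × 0.9144 → 19604.7 m
2.714 ft/s × 0.3048 → 0.827227 m/s
t = d / v = 19604.7 m / 0.827227 m/s = 23699.3 s
23699.3 s ÷ (86400 s/day) = 0.274297 day

0.2743 day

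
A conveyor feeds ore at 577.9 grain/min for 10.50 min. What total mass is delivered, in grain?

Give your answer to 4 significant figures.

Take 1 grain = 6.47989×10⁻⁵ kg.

577.9 grain/min → 6.24121×10⁻⁴ kg/s
10.50 min → 630 s
m = ṁ × t = 6.24121×10⁻⁴ × 630 = 0.393196 kg
In grain: 0.393196 / 6.47989×10⁻⁵ = 6067.94 grain

6068 grain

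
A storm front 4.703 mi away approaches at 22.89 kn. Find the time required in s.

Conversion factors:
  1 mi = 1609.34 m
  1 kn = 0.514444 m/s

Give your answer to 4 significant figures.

642.7 s

4.703 mi × 1609.34 = 7568.73 m
22.89 kn × 0.514444 = 11.7756 m/s
t = d / v = 7568.73 m / 11.7756 m/s = 642.747 s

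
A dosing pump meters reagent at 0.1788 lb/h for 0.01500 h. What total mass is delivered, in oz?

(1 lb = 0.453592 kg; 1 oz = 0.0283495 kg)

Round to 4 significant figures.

0.04291 oz

0.1788 lb/h → 2.25284×10⁻⁵ kg/s
0.01500 h → 54 s
m = ṁ × t = 2.25284×10⁻⁵ × 54 = 0.00121653 kg
In oz: 0.00121653 / 0.0283495 = 0.0429119 oz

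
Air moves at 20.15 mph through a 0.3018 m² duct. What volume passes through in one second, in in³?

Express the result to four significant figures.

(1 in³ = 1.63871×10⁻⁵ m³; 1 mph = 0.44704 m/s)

1.659×10⁵ in³

20.15 mph × 0.44704 → 9.00786 m/s
V = v × A × t = 9.00786 m/s × 0.3018 m² × 1 s = 2.71857 m³
2.71857 m³ ÷ (1.63871×10⁻⁵ m³/in³) = 165897 in³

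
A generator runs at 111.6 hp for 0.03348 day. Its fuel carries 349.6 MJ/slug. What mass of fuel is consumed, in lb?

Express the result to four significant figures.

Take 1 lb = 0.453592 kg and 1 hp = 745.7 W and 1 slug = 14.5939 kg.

111.6 hp → 83220.1 W
0.03348 day → 2892.67 s
E = P × t = 83220.1 × 2892.67 = 2.40728×10⁸ J
349.6 MJ/slug → 2.39552×10⁷ J/kg
m = E / e_s = 2.40728×10⁸ / 2.39552×10⁷ = 10.0491 kg
In lb: 10.0491 / 0.453592 = 22.1545 lb

22.15 lb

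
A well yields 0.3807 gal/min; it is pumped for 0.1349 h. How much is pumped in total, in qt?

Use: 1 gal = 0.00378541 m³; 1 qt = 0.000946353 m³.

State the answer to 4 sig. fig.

12.33 qt

0.3807 gal/min → 2.40184×10⁻⁵ m³/s
0.1349 h → 485.64 s
V = Q × t = 2.40184×10⁻⁵ × 485.64 = 0.0116643 m³
In qt: 0.0116643 / 0.000946353 = 12.3255 qt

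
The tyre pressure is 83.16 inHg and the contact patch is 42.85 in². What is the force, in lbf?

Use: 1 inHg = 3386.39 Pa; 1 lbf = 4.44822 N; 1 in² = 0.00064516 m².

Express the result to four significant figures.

1750 lbf

83.16 inHg × 3386.39 = 281612 Pa
42.85 in² × 0.00064516 = 0.0276451 m²
F = P × A = 281612 Pa × 0.0276451 m² = 7785.19 N
7785.19 N ÷ (4.44822 N/lbf) = 1750.18 lbf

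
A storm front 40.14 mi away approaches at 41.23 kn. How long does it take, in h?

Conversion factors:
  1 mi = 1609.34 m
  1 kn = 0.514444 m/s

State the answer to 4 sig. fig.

40.14 mi × 1609.34 = 64598.9 m
41.23 kn × 0.514444 = 21.2105 m/s
t = d / v = 64598.9 m / 21.2105 m/s = 3045.61 s
3045.61 s ÷ (3600 s/h) = 0.846003 h

0.8460 h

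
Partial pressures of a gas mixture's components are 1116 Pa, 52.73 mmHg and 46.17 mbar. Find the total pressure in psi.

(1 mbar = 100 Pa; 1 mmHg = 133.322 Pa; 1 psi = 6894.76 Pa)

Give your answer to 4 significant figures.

1116 Pa (already Pa)
52.73 mmHg × 133.322 → 7030.07 Pa
46.17 mbar × 100 → 4617 Pa
Total: 1116 + 7030.07 + 4617 = 12763.1 Pa
In psi: 12763.1 / 6894.76 = 1.85113 psi

1.851 psi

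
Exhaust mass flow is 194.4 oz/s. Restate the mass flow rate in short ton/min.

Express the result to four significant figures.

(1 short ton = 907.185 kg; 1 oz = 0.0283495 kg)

194.4 oz/s × 0.0283495 kg/oz = 5.51114 kg/s
5.51114 kg/s ÷ 907.185 kg/short ton × 60 s/min = 0.364499 short ton/min

0.3645 short ton/min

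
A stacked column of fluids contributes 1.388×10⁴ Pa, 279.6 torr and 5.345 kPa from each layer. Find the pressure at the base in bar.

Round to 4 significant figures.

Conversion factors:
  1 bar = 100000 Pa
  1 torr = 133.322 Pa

0.5650 bar

1.388×10⁴ Pa (already Pa)
279.6 torr × 133.322 → 37276.8 Pa
5.345 kPa × 1000 → 5345 Pa
Combined: 13880 + 37276.8 + 5345 = 56501.8 Pa
In bar: 56501.8 / 100000 = 0.565018 bar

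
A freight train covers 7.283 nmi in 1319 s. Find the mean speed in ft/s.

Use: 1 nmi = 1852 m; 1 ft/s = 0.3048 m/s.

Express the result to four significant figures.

7.283 nmi × 1852 = 13488.1 m
v = d / t = 13488.1 m / 1319 s = 10.226 m/s
10.226 m/s ÷ (0.3048 m/s/ft/s) = 33.5499 ft/s

33.55 ft/s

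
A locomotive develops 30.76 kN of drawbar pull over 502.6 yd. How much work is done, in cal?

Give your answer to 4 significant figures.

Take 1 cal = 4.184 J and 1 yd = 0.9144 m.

3.379×10⁶ cal

30.76 kN × 1000 → 30760 N
502.6 yd × 0.9144 → 459.577 m
W = F × d = 30760 N × 459.577 m = 1.41366×10⁷ J
1.41366×10⁷ J ÷ (4.184 J/cal) = 3.37873×10⁶ cal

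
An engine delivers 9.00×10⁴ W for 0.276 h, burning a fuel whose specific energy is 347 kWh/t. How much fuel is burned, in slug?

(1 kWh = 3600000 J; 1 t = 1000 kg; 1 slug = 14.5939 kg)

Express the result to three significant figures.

4.91 slug

0.276 h → 993.6 s
E = P × t = 90000 × 993.6 = 8.9424×10⁷ J
347 kWh/t → 1.2492×10⁶ J/kg
m = E / e_s = 8.9424×10⁷ / 1.2492×10⁶ = 71.585 kg
In slug: 71.585 / 14.5939 = 4.90513 slug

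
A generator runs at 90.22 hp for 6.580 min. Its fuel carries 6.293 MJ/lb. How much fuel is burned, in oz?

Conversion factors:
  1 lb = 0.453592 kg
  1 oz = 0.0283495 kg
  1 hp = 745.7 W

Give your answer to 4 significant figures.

90.22 hp → 67277.1 W
6.580 min → 394.8 s
E = P × t = 67277.1 × 394.8 = 2.6561×10⁷ J
6.293 MJ/lb → 1.38737×10⁷ J/kg
m = E / e_s = 2.6561×10⁷ / 1.38737×10⁷ = 1.91449 kg
In oz: 1.91449 / 0.0283495 = 67.5317 oz

67.53 oz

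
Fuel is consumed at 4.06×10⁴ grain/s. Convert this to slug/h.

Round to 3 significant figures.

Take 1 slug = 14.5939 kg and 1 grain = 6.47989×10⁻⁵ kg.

649 slug/h

4.06×10⁴ grain/s × 6.47989×10⁻⁵ kg/grain = 2.63084 kg/s
2.63084 kg/s ÷ 14.5939 kg/slug × 3600 s/h = 648.971 slug/h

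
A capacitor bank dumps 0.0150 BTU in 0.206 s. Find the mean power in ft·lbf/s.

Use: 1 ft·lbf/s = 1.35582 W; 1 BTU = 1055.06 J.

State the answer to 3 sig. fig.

56.7 ft·lbf/s

0.0150 BTU × 1055.06 = 15.8259 J
P = E / t = 15.8259 J / 0.206 s = 76.8248 W
76.8248 W ÷ (1.35582 W/ft·lbf/s) = 56.663 ft·lbf/s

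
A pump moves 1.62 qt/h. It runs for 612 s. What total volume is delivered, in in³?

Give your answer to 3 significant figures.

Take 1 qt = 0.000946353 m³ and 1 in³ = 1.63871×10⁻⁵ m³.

15.9 in³

1.62 qt/h → 4.25859×10⁻⁷ m³/s
V = Q × t = 4.25859×10⁻⁷ × 612 = 2.60626×10⁻⁴ m³
In in³: 2.60626×10⁻⁴ / 1.63871×10⁻⁵ = 15.9043 in³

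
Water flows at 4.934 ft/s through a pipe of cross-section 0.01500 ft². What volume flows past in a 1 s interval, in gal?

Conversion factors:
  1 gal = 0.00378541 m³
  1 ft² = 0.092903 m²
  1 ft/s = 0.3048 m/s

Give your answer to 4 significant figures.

4.934 ft/s × 0.3048 → 1.50388 m/s
0.01500 ft² × 0.092903 → 0.00139354 m²
V = v × A × t = 1.50388 m/s × 0.00139354 m² × 1 s = 0.00209572 m³
0.00209572 m³ ÷ (0.00378541 m³/gal) = 0.553631 gal

0.5536 gal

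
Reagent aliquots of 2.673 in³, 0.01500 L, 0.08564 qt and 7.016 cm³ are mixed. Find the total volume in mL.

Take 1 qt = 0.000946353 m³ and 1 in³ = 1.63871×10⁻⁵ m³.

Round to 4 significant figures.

146.9 mL

2.673 in³ × 1.63871×10⁻⁵ = 4.38027×10⁻⁵ m³
0.01500 L × 0.001 = 1.5×10⁻⁵ m³
0.08564 qt × 0.000946353 = 8.10457×10⁻⁵ m³
7.016 cm³ × 10⁻⁶ = 7.016×10⁻⁶ m³
Total: 4.38027×10⁻⁵ + 1.5×10⁻⁵ + 8.10457×10⁻⁵ + 7.016×10⁻⁶ = 1.46864×10⁻⁴ m³
In mL: 1.46864×10⁻⁴ / 10⁻⁶ = 146.864 mL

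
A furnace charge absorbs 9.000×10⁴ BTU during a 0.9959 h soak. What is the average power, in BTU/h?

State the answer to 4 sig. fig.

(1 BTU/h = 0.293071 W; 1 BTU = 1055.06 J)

9.037×10⁴ BTU/h

9.000×10⁴ BTU × 1055.06 → 9.49554×10⁷ J
0.9959 h × 3600 → 3585.24 s
P = E / t = 9.49554×10⁷ J / 3585.24 s = 26485.1 W
26485.1 W ÷ (0.293071 W/BTU/h) = 90370.9 BTU/h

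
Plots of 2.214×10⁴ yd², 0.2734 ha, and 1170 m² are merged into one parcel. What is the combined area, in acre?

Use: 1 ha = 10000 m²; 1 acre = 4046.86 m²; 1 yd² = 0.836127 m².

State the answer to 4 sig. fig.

2.214×10⁴ yd² × 0.836127 → 18511.9 m²
0.2734 ha × 10000 → 2734 m²
1170 m² (already m²)
Sum: 18511.9 + 2734 + 1170 = 22415.9 m²
In acre: 22415.9 / 4046.86 = 5.53908 acre

5.539 acre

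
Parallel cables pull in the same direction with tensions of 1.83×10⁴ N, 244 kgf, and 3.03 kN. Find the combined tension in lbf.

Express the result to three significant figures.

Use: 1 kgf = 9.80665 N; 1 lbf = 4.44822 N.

5330 lbf

1.83×10⁴ N (already N)
244 kgf × 9.80665 = 2392.82 N
3.03 kN × 1000 = 3030 N
Total: 18300 + 2392.82 + 3030 = 23722.8 N
In lbf: 23722.8 / 4.44822 = 5333.1 lbf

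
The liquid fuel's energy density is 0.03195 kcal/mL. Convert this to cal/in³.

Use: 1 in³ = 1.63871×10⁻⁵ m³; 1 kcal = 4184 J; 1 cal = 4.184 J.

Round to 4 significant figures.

523.6 cal/in³

0.03195 kcal/mL × 4184 J/kcal ÷ 10⁻⁶ m³/mL = 1.33679×10⁸ J/m³
1.33679×10⁸ J/m³ ÷ 4.184 J/cal × 1.63871×10⁻⁵ m³/in³ = 523.569 cal/in³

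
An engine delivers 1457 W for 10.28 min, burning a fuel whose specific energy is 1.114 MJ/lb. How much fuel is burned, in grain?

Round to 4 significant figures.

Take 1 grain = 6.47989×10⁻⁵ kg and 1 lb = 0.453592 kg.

5647 grain

10.28 min → 616.8 s
E = P × t = 1457 × 616.8 = 898678 J
1.114 MJ/lb → 2.45595×10⁶ J/kg
m = E / e_s = 898678 / 2.45595×10⁶ = 0.365919 kg
In grain: 0.365919 / 6.47989×10⁻⁵ = 5646.99 grain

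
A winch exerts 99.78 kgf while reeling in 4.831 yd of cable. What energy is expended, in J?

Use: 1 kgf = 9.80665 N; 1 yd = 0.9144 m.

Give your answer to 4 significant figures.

99.78 kgf × 9.80665 → 978.508 N
4.831 yd × 0.9144 → 4.41747 m
W = F × d = 978.508 N × 4.41747 m = 4322.53 J

4323 J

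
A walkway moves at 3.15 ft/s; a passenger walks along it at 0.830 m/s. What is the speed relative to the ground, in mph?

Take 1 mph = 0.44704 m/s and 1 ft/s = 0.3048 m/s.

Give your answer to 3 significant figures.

3.15 ft/s × 0.3048 → 0.96012 m/s
0.830 m/s (already m/s)
Combined: 0.96012 + 0.83 = 1.79012 m/s
In mph: 1.79012 / 0.44704 = 4.00438 mph

4.00 mph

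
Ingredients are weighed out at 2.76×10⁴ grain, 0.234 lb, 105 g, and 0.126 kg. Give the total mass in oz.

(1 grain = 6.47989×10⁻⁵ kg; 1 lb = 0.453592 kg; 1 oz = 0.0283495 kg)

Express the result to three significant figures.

2.76×10⁴ grain × 6.47989×10⁻⁵ = 1.78845 kg
0.234 lb × 0.453592 = 0.106141 kg
105 g × 0.001 = 0.105 kg
0.126 kg (already kg)
Sum: 1.78845 + 0.106141 + 0.105 + 0.126 = 2.12559 kg
In oz: 2.12559 / 0.0283495 = 74.978 oz

75.0 oz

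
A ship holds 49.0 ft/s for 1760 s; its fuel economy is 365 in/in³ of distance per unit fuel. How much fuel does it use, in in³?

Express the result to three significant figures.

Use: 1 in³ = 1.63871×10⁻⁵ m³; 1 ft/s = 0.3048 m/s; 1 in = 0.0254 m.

2840 in³

49.0 ft/s → 14.9352 m/s
d = v × t = 14.9352 × 1760 = 26286 m
365 in/in³ → 565750 m/m³
V = d / (distance per unit fuel) = 26286 / 565750 = 0.0464622 m³
In in³: 0.0464622 / 1.63871×10⁻⁵ = 2835.29 in³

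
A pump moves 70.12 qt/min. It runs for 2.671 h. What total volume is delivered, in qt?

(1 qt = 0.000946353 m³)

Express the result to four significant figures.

1.124×10⁴ qt

70.12 qt/min → 0.00110597 m³/s
2.671 h → 9615.6 s
V = Q × t = 0.00110597 × 9615.6 = 10.6346 m³
In qt: 10.6346 / 0.000946353 = 11237.5 qt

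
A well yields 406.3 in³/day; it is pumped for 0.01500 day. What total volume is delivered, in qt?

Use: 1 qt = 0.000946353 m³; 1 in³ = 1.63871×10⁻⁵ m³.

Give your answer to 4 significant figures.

406.3 in³/day → 7.70611×10⁻⁸ m³/s
0.01500 day → 1296 s
V = Q × t = 7.70611×10⁻⁸ × 1296 = 9.98712×10⁻⁵ m³
In qt: 9.98712×10⁻⁵ / 0.000946353 = 0.105533 qt

0.1055 qt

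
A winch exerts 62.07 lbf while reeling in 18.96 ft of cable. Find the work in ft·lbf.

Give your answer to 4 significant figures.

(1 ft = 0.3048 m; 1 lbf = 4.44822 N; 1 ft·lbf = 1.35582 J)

62.07 lbf × 4.44822 = 276.101 N
18.96 ft × 0.3048 = 5.77901 m
W = F × d = 276.101 N × 5.77901 m = 1595.59 J
1595.59 J ÷ (1.35582 J/ft·lbf) = 1176.85 ft·lbf

1177 ft·lbf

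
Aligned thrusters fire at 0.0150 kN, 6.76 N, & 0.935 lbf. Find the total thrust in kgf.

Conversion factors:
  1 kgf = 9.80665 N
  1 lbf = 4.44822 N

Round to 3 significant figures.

2.64 kgf

0.0150 kN × 1000 = 15 N
6.76 N (already N)
0.935 lbf × 4.44822 = 4.15909 N
Combined: 15 + 6.76 + 4.15909 = 25.9191 N
In kgf: 25.9191 / 9.80665 = 2.64301 kgf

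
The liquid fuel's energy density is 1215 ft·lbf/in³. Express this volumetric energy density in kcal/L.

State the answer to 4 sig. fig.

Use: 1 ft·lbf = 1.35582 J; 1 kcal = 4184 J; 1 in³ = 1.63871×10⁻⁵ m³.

1215 ft·lbf/in³ × 1.35582 J/ft·lbf ÷ 1.63871×10⁻⁵ m³/in³ = 1.00525×10⁸ J/m³
1.00525×10⁸ J/m³ ÷ 4184 J/kcal × 0.001 m³/L = 24.0261 kcal/L

24.03 kcal/L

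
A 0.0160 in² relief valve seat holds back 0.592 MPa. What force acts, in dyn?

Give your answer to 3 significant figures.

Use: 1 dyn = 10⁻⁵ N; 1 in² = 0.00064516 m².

0.592 MPa × 1000000 = 592000 Pa
0.0160 in² × 0.00064516 = 1.03226×10⁻⁵ m²
F = P × A = 592000 Pa × 1.03226×10⁻⁵ m² = 6.11098 N
6.11098 N ÷ (10⁻⁵ N/dyn) = 611098 dyn

6.11×10⁵ dyn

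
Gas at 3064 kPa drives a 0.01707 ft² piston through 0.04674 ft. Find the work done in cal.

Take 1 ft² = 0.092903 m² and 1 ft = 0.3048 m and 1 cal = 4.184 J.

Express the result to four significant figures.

16.54 cal

3064 kPa → 3.064×10⁶ Pa
0.01707 ft² → 0.00158585 m²
F = P × A = 3.064×10⁶ × 0.00158585 = 4859.04 N
0.04674 ft → 0.0142464 m
W = F × d = 4859.04 × 0.0142464 = 69.2238 J
In cal: 69.2238 / 4.184 = 16.5449 cal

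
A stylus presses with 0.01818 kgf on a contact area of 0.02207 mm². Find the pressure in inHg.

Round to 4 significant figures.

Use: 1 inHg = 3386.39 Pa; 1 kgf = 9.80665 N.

2385 inHg

0.01818 kgf × 9.80665 = 0.178285 N
0.02207 mm² × 10⁻⁶ = 2.207×10⁻⁸ m²
P = F / A = 0.178285 N / 2.207×10⁻⁸ m² = 8.07816×10⁶ Pa
8.07816×10⁶ Pa ÷ (3386.39 Pa/inHg) = 2385.48 inHg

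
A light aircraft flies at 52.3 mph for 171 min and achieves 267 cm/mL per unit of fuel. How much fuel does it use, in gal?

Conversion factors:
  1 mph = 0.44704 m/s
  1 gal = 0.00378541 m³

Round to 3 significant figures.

52.3 mph → 23.3802 m/s
171 min → 10260 s
d = v × t = 23.3802 × 10260 = 239881 m
267 cm/mL → 2.67×10⁶ m/m³
V = d / (distance per unit fuel) = 239881 / 2.67×10⁶ = 0.0898431 m³
In gal: 0.0898431 / 0.00378541 = 23.734 gal

23.7 gal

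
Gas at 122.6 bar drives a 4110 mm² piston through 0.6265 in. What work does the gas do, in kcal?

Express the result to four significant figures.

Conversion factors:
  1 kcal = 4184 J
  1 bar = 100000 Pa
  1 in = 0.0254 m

0.1916 kcal

122.6 bar → 1.226×10⁷ Pa
4110 mm² → 0.00411 m²
F = P × A = 1.226×10⁷ × 0.00411 = 50388.6 N
0.6265 in → 0.0159131 m
W = F × d = 50388.6 × 0.0159131 = 801.839 J
In kcal: 801.839 / 4184 = 0.191644 kcal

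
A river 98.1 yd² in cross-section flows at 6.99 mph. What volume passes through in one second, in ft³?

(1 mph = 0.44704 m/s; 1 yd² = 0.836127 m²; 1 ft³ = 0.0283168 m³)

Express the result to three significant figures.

9050 ft³

6.99 mph × 0.44704 → 3.12481 m/s
98.1 yd² × 0.836127 → 82.0241 m²
V = v × A × t = 3.12481 m/s × 82.0241 m² × 1 s = 256.31 m³
256.31 m³ ÷ (0.0283168 m³/ft³) = 9051.52 ft³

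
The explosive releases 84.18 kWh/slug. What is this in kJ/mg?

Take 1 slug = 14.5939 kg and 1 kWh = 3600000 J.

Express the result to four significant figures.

0.02077 kJ/mg

84.18 kWh/slug × 3600000 J/kWh ÷ 14.5939 kg/slug = 2.07654×10⁷ J/kg
2.07654×10⁷ J/kg ÷ 1000 J/kJ × 10⁻⁶ kg/mg = 0.0207654 kJ/mg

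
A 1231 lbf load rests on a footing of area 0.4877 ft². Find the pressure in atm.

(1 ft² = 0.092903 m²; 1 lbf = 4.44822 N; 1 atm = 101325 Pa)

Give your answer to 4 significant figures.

1.193 atm

1231 lbf × 4.44822 → 5475.76 N
0.4877 ft² × 0.092903 → 0.0453088 m²
P = F / A = 5475.76 N / 0.0453088 m² = 120854 Pa
120854 Pa ÷ (101325 Pa/atm) = 1.19274 atm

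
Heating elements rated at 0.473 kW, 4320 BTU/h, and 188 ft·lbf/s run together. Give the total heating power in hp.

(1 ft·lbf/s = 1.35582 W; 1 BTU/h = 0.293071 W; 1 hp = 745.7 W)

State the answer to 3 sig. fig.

2.67 hp

0.473 kW × 1000 → 473 W
4320 BTU/h × 0.293071 → 1266.07 W
188 ft·lbf/s × 1.35582 → 254.894 W
Combined: 473 + 1266.07 + 254.894 = 1993.96 W
In hp: 1993.96 / 745.7 = 2.67394 hp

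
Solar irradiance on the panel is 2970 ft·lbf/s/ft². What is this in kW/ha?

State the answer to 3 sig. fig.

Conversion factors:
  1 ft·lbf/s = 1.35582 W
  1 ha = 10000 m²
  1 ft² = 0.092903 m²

2970 ft·lbf/s/ft² × 1.35582 W/ft·lbf/s ÷ 0.092903 m²/ft² = 43344 W/m²
43344 W/m² ÷ 1000 W/kW × 10000 m²/ha = 433440 kW/ha

4.33×10⁵ kW/ha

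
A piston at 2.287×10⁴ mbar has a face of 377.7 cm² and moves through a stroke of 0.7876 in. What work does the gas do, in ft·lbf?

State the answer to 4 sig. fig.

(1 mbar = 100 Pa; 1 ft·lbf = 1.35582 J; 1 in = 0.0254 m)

2.287×10⁴ mbar → 2.287×10⁶ Pa
377.7 cm² → 0.03777 m²
F = P × A = 2.287×10⁶ × 0.03777 = 86380 N
0.7876 in → 0.020005 m
W = F × d = 86380 × 0.020005 = 1728.03 J
In ft·lbf: 1728.03 / 1.35582 = 1274.53 ft·lbf

1275 ft·lbf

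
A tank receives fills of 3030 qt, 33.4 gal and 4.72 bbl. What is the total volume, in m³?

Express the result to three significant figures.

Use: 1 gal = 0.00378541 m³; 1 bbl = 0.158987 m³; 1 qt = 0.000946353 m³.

3.74 m³

3030 qt × 0.000946353 = 2.86745 m³
33.4 gal × 0.00378541 = 0.126433 m³
4.72 bbl × 0.158987 = 0.750419 m³
Sum: 2.86745 + 0.126433 + 0.750419 = 3.7443 m³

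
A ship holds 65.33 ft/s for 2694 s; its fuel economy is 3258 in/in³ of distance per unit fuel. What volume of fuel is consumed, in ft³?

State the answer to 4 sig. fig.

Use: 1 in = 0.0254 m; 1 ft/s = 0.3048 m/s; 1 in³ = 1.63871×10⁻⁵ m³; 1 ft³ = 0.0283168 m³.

0.3751 ft³

65.33 ft/s → 19.9126 m/s
d = v × t = 19.9126 × 2694 = 53644.5 m
3258 in/in³ → 5.0499×10⁶ m/m³
V = d / (distance per unit fuel) = 53644.5 / 5.0499×10⁶ = 0.0106229 m³
In ft³: 0.0106229 / 0.0283168 = 0.375145 ft³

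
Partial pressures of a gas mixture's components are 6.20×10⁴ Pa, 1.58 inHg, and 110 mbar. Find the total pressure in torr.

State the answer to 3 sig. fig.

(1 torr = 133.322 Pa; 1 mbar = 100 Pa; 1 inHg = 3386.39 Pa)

6.20×10⁴ Pa (already Pa)
1.58 inHg × 3386.39 = 5350.5 Pa
110 mbar × 100 = 11000 Pa
Sum: 62000 + 5350.5 + 11000 = 78350.5 Pa
In torr: 78350.5 / 133.322 = 587.679 torr

588 torr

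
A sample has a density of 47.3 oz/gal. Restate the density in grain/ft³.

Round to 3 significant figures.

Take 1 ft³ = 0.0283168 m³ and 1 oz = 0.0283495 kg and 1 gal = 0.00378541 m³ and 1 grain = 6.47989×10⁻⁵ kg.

1.55×10⁵ grain/ft³

47.3 oz/gal × 0.0283495 kg/oz ÷ 0.00378541 m³/gal = 354.237 kg/m³
354.237 kg/m³ ÷ 6.47989×10⁻⁵ kg/grain × 0.0283168 m³/ft³ = 154800 grain/ft³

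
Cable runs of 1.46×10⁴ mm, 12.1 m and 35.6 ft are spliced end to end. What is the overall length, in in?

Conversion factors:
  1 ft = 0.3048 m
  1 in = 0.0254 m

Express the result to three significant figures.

1.46×10⁴ mm × 0.001 → 14.6 m
12.1 m (already m)
35.6 ft × 0.3048 → 10.8509 m
Combined: 14.6 + 12.1 + 10.8509 = 37.5509 m
In in: 37.5509 / 0.0254 = 1478.38 in

1480 in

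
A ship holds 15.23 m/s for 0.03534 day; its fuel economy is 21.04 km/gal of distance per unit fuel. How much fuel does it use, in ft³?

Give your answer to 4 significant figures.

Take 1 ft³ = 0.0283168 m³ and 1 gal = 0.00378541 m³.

0.2955 ft³

0.03534 day → 3053.38 s
d = v × t = 15.23 × 3053.38 = 46503 m
21.04 km/gal → 5.55818×10⁶ m/m³
V = d / (distance per unit fuel) = 46503 / 5.55818×10⁶ = 0.00836659 m³
In ft³: 0.00836659 / 0.0283168 = 0.295464 ft³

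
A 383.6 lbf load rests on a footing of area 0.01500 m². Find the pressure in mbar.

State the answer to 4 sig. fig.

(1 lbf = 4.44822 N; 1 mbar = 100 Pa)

383.6 lbf × 4.44822 → 1706.34 N
P = F / A = 1706.34 N / 0.015 m² = 113756 Pa
113756 Pa ÷ (100 Pa/mbar) = 1137.56 mbar

1138 mbar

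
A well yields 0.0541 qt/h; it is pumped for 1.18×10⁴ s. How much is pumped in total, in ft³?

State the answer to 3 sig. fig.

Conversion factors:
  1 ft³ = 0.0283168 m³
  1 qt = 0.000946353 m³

0.0541 qt/h → 1.42216×10⁻⁸ m³/s
V = Q × t = 1.42216×10⁻⁸ × 11800 = 1.67815×10⁻⁴ m³
In ft³: 1.67815×10⁻⁴ / 0.0283168 = 0.00592634 ft³

0.00593 ft³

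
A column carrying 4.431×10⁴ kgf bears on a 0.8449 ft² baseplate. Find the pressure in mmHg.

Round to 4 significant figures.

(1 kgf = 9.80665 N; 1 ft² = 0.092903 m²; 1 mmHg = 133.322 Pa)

4.152×10⁴ mmHg

4.431×10⁴ kgf × 9.80665 = 434533 N
0.8449 ft² × 0.092903 = 0.0784937 m²
P = F / A = 434533 N / 0.0784937 m² = 5.5359×10⁶ Pa
5.5359×10⁶ Pa ÷ (133.322 Pa/mmHg) = 41522.8 mmHg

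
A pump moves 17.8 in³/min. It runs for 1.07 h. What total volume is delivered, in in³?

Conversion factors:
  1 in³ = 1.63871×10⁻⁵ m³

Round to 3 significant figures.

17.8 in³/min → 4.86151×10⁻⁶ m³/s
1.07 h → 3852 s
V = Q × t = 4.86151×10⁻⁶ × 3852 = 0.0187265 m³
In in³: 0.0187265 / 1.63871×10⁻⁵ = 1142.76 in³

1140 in³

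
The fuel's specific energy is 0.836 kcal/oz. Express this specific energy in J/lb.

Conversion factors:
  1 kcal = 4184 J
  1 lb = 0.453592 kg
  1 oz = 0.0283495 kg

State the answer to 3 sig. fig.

0.836 kcal/oz × 4184 J/kcal ÷ 0.0283495 kg/oz = 123382 J/kg
123382 J/kg × 0.453592 kg/lb = 55965.1 J/lb

5.60×10⁴ J/lb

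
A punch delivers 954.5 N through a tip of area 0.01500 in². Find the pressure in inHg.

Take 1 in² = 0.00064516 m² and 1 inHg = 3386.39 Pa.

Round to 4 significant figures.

2.913×10⁴ inHg

0.01500 in² × 0.00064516 = 9.6774×10⁻⁶ m²
P = F / A = 954.5 N / 9.6774×10⁻⁶ m² = 9.86319×10⁷ Pa
9.86319×10⁷ Pa ÷ (3386.39 Pa/inHg) = 29126 inHg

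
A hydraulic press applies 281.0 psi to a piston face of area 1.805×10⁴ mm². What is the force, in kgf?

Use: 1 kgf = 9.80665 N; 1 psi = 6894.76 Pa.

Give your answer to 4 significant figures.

281.0 psi × 6894.76 → 1.93743×10⁶ Pa
1.805×10⁴ mm² × 10⁻⁶ → 0.01805 m²
F = P × A = 1.93743×10⁶ Pa × 0.01805 m² = 34970.6 N
34970.6 N ÷ (9.80665 N/kgf) = 3566.01 kgf

3566 kgf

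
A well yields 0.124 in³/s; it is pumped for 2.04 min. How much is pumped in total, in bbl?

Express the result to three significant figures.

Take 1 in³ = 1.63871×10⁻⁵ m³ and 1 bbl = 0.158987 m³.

0.124 in³/s → 2.032×10⁻⁶ m³/s
2.04 min → 122.4 s
V = Q × t = 2.032×10⁻⁶ × 122.4 = 2.48717×10⁻⁴ m³
In bbl: 2.48717×10⁻⁴ / 0.158987 = 0.00156439 bbl

0.00156 bbl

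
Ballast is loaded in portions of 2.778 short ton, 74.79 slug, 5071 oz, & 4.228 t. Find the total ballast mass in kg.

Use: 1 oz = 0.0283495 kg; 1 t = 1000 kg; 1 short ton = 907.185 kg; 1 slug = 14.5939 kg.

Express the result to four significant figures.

7983 kg

2.778 short ton × 907.185 = 2520.16 kg
74.79 slug × 14.5939 = 1091.48 kg
5071 oz × 0.0283495 = 143.76 kg
4.228 t × 1000 = 4228 kg
Sum: 2520.16 + 1091.48 + 143.76 + 4228 = 7983.4 kg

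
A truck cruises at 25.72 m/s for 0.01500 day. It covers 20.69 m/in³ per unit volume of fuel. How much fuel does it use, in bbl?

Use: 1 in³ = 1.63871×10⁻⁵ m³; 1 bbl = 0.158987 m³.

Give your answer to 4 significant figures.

0.01500 day → 1296 s
d = v × t = 25.72 × 1296 = 33333.1 m
20.69 m/in³ → 1.26258×10⁶ m/m³
V = d / (distance per unit fuel) = 33333.1 / 1.26258×10⁶ = 0.0264008 m³
In bbl: 0.0264008 / 0.158987 = 0.166056 bbl

0.1661 bbl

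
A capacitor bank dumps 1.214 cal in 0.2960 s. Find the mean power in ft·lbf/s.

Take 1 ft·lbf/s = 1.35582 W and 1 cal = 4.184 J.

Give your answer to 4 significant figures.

12.66 ft·lbf/s

1.214 cal × 4.184 → 5.07938 J
P = E / t = 5.07938 J / 0.296 s = 17.1601 W
17.1601 W ÷ (1.35582 W/ft·lbf/s) = 12.6566 ft·lbf/s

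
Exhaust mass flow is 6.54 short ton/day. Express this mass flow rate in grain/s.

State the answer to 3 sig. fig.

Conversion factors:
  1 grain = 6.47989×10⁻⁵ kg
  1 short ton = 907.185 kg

6.54 short ton/day × 907.185 kg/short ton ÷ 86400 s/day = 0.0686689 kg/s
0.0686689 kg/s ÷ 6.47989×10⁻⁵ kg/grain = 1059.72 grain/s

1060 grain/s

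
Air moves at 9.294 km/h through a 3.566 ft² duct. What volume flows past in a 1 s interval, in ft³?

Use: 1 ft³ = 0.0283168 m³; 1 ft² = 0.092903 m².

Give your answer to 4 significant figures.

30.20 ft³

9.294 km/h × (1/3.6) → 2.58167 m/s
3.566 ft² × 0.092903 → 0.331292 m²
V = v × A × t = 2.58167 m/s × 0.331292 m² × 1 s = 0.855287 m³
0.855287 m³ ÷ (0.0283168 m³/ft³) = 30.2042 ft³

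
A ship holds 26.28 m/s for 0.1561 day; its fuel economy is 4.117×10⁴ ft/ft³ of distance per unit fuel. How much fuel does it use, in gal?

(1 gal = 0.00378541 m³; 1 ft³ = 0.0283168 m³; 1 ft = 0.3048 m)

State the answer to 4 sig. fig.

211.3 gal

0.1561 day → 13487 s
d = v × t = 26.28 × 13487 = 354438 m
4.117×10⁴ ft/ft³ → 443151 m/m³
V = d / (distance per unit fuel) = 354438 / 443151 = 0.799813 m³
In gal: 0.799813 / 0.00378541 = 211.288 gal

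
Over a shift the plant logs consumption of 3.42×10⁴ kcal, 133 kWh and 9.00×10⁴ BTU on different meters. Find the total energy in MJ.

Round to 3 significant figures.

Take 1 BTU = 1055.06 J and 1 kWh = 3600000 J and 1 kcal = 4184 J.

717 MJ

3.42×10⁴ kcal × 4184 = 1.43093×10⁸ J
133 kWh × 3600000 = 4.788×10⁸ J
9.00×10⁴ BTU × 1055.06 = 9.49554×10⁷ J
Sum: 1.43093×10⁸ + 4.788×10⁸ + 9.49554×10⁷ = 7.16848×10⁸ J
In MJ: 7.16848×10⁸ / 1000000 = 716.848 MJ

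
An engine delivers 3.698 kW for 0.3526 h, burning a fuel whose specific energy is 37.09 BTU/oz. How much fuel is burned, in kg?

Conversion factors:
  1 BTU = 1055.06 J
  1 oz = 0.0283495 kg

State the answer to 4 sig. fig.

3.401 kg

3.698 kW → 3698 W
0.3526 h → 1269.36 s
E = P × t = 3698 × 1269.36 = 4.69409×10⁶ J
37.09 BTU/oz → 1.38035×10⁶ J/kg
m = E / e_s = 4.69409×10⁶ / 1.38035×10⁶ = 3.40065 kg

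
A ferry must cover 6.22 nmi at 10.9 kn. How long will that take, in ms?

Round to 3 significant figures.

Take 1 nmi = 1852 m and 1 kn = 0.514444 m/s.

6.22 nmi × 1852 = 11519.4 m
10.9 kn × 0.514444 = 5.60744 m/s
t = d / v = 11519.4 m / 5.60744 m/s = 2054.31 s
2054.31 s ÷ (0.001 s/ms) = 2.05431×10⁶ ms

2.05×10⁶ ms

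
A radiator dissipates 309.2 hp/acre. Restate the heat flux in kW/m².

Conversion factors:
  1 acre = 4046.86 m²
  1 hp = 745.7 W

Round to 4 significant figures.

309.2 hp/acre × 745.7 W/hp ÷ 4046.86 m²/acre = 56.9751 W/m²
56.9751 W/m² ÷ 1000 W/kW = 0.0569751 kW/m²

0.05698 kW/m²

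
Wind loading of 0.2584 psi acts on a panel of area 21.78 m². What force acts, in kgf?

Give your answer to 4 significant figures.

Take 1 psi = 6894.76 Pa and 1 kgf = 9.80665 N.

0.2584 psi × 6894.76 → 1781.61 Pa
F = P × A = 1781.61 Pa × 21.78 m² = 38803.5 N
38803.5 N ÷ (9.80665 N/kgf) = 3956.86 kgf

3957 kgf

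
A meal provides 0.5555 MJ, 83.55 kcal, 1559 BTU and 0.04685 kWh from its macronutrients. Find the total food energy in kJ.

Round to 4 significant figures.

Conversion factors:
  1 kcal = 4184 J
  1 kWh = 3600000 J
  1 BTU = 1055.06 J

2719 kJ

0.5555 MJ × 1000000 → 555500 J
83.55 kcal × 4184 → 349573 J
1559 BTU × 1055.06 → 1.64484×10⁶ J
0.04685 kWh × 3600000 → 168660 J
Total: 555500 + 349573 + 1.64484×10⁶ + 168660 = 2.71857×10⁶ J
In kJ: 2.71857×10⁶ / 1000 = 2718.57 kJ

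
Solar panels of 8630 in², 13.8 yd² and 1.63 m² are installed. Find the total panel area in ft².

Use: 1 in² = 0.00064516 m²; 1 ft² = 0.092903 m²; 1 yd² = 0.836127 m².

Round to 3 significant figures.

202 ft²

8630 in² × 0.00064516 = 5.56773 m²
13.8 yd² × 0.836127 = 11.5386 m²
1.63 m² (already m²)
Combined: 5.56773 + 11.5386 + 1.63 = 18.7363 m²
In ft²: 18.7363 / 0.092903 = 201.676 ft²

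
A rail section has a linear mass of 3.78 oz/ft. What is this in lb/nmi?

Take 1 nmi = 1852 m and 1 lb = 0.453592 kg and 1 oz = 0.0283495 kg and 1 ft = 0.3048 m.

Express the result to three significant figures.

3.78 oz/ft × 0.0283495 kg/oz ÷ 0.3048 m/ft = 0.351578 kg/m
0.351578 kg/m ÷ 0.453592 kg/lb × 1852 m/nmi = 1435.48 lb/nmi

1440 lb/nmi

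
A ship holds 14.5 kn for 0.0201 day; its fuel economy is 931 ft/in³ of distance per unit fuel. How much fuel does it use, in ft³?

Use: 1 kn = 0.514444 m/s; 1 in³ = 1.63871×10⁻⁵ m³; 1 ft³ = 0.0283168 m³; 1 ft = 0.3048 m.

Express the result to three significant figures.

0.0264 ft³

14.5 kn → 7.45944 m/s
0.0201 day → 1736.64 s
d = v × t = 7.45944 × 1736.64 = 12954.4 m
931 ft/in³ → 1.73166×10⁷ m/m³
V = d / (distance per unit fuel) = 12954.4 / 1.73166×10⁷ = 7.48091×10⁻⁴ m³
In ft³: 7.48091×10⁻⁴ / 0.0283168 = 0.0264186 ft³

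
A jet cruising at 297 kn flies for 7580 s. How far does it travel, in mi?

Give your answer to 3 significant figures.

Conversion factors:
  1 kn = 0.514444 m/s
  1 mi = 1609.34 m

297 kn × 0.514444 = 152.79 m/s
d = v × t = 152.79 m/s × 7580 s = 1.15815×10⁶ m
1.15815×10⁶ m ÷ (1609.34 m/mi) = 719.643 mi

720 mi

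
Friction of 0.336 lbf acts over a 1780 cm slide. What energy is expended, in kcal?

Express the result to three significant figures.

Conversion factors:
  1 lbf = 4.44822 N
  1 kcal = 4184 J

0.336 lbf × 4.44822 = 1.4946 N
1780 cm × 0.01 = 17.8 m
W = F × d = 1.4946 N × 17.8 m = 26.6039 J
26.6039 J ÷ (4184 J/kcal) = 0.00635848 kcal

0.00636 kcal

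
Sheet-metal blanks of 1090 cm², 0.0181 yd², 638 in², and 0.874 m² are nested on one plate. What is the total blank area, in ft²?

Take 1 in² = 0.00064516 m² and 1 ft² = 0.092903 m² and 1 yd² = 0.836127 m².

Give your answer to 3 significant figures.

1090 cm² × 0.0001 = 0.109 m²
0.0181 yd² × 0.836127 = 0.0151339 m²
638 in² × 0.00064516 = 0.411612 m²
0.874 m² (already m²)
Total: 0.109 + 0.0151339 + 0.411612 + 0.874 = 1.40975 m²
In ft²: 1.40975 / 0.092903 = 15.1744 ft²

15.2 ft²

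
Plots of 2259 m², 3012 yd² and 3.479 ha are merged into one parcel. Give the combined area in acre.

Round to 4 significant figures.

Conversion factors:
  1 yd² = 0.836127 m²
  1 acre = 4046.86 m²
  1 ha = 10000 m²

2259 m² (already m²)
3012 yd² × 0.836127 → 2518.41 m²
3.479 ha × 10000 → 34790 m²
Combined: 2259 + 2518.41 + 34790 = 39567.4 m²
In acre: 39567.4 / 4046.86 = 9.77731 acre

9.777 acre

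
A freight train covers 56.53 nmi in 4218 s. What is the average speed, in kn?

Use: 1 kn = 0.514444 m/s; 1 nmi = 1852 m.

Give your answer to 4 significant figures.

56.53 nmi × 1852 → 104694 m
v = d / t = 104694 m / 4218 s = 24.8208 m/s
24.8208 m/s ÷ (0.514444 m/s/kn) = 48.2478 kn

48.25 kn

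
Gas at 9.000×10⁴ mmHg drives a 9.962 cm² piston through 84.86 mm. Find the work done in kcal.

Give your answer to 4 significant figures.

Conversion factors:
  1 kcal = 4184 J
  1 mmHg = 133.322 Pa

0.2424 kcal

9.000×10⁴ mmHg → 1.1999×10⁷ Pa
9.962 cm² → 9.962×10⁻⁴ m²
F = P × A = 1.1999×10⁷ × 9.962×10⁻⁴ = 11953.4 N
84.86 mm → 0.08486 m
W = F × d = 11953.4 × 0.08486 = 1014.37 J
In kcal: 1014.37 / 4184 = 0.24244 kcal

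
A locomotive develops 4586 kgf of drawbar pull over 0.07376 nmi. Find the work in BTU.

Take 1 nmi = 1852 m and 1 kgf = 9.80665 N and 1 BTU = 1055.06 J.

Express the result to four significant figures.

4586 kgf × 9.80665 = 44973.3 N
0.07376 nmi × 1852 = 136.604 m
W = F × d = 44973.3 N × 136.604 m = 6.14353×10⁶ J
6.14353×10⁶ J ÷ (1055.06 J/BTU) = 5822.92 BTU

5823 BTU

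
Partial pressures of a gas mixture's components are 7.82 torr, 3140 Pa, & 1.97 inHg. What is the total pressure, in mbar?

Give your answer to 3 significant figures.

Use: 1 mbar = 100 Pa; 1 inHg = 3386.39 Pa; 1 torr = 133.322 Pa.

7.82 torr × 133.322 = 1042.58 Pa
3140 Pa (already Pa)
1.97 inHg × 3386.39 = 6671.19 Pa
Combined: 1042.58 + 3140 + 6671.19 = 10853.8 Pa
In mbar: 10853.8 / 100 = 108.538 mbar

109 mbar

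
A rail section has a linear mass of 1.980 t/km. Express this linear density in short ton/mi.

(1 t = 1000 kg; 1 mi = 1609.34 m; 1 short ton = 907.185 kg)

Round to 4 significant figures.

3.513 short ton/mi

1.980 t/km × 1000 kg/t ÷ 1000 m/km = 1.98 kg/m
1.98 kg/m ÷ 907.185 kg/short ton × 1609.34 m/mi = 3.51251 short ton/mi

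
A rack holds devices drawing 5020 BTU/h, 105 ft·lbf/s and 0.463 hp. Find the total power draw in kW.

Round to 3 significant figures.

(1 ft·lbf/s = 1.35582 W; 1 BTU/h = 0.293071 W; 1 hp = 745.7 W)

5020 BTU/h × 0.293071 → 1471.22 W
105 ft·lbf/s × 1.35582 → 142.361 W
0.463 hp × 745.7 → 345.259 W
Sum: 1471.22 + 142.361 + 345.259 = 1958.84 W
In kW: 1958.84 / 1000 = 1.95884 kW

1.96 kW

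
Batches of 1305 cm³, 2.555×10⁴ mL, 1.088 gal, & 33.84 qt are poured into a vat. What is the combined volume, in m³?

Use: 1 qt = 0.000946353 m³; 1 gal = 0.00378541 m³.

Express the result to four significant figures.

0.06300 m³

1305 cm³ × 10⁻⁶ = 0.001305 m³
2.555×10⁴ mL × 10⁻⁶ = 0.02555 m³
1.088 gal × 0.00378541 = 0.00411853 m³
33.84 qt × 0.000946353 = 0.0320246 m³
Combined: 0.001305 + 0.02555 + 0.00411853 + 0.0320246 = 0.0629981 m³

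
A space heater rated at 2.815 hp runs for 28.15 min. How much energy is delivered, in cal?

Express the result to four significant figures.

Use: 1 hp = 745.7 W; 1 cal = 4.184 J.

8.474×10⁵ cal

2.815 hp × 745.7 = 2099.15 W
28.15 min × 60 = 1689 s
E = P × t = 2099.15 W × 1689 s = 3.54546×10⁶ J
3.54546×10⁶ J ÷ (4.184 J/cal) = 847385 cal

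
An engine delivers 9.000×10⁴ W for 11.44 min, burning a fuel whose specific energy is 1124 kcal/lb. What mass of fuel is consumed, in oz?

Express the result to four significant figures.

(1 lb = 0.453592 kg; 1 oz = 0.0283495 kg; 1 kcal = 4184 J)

210.2 oz

11.44 min → 686.4 s
E = P × t = 90000 × 686.4 = 6.1776×10⁷ J
1124 kcal/lb → 1.03679×10⁷ J/kg
m = E / e_s = 6.1776×10⁷ / 1.03679×10⁷ = 5.95839 kg
In oz: 5.95839 / 0.0283495 = 210.176 oz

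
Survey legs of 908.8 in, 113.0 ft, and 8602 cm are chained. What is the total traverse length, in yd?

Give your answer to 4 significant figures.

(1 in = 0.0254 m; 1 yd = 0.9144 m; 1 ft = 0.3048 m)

908.8 in × 0.0254 → 23.0835 m
113.0 ft × 0.3048 → 34.4424 m
8602 cm × 0.01 → 86.02 m
Sum: 23.0835 + 34.4424 + 86.02 = 143.546 m
In yd: 143.546 / 0.9144 = 156.984 yd

157.0 yd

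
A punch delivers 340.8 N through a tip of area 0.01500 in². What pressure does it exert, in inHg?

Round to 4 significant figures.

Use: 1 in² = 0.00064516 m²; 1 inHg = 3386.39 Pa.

1.040×10⁴ inHg

0.01500 in² × 0.00064516 = 9.6774×10⁻⁶ m²
P = F / A = 340.8 N / 9.6774×10⁻⁶ m² = 3.52161×10⁷ Pa
3.52161×10⁷ Pa ÷ (3386.39 Pa/inHg) = 10399.3 inHg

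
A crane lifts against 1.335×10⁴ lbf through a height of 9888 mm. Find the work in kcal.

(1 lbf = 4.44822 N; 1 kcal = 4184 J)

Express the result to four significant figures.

1.335×10⁴ lbf × 4.44822 = 59383.7 N
9888 mm × 0.001 = 9.888 m
W = F × d = 59383.7 N × 9.888 m = 587186 J
587186 J ÷ (4184 J/kcal) = 140.341 kcal

140.3 kcal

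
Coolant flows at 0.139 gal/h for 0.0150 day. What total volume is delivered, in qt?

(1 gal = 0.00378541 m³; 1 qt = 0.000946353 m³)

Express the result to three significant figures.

0.139 gal/h → 1.46159×10⁻⁷ m³/s
0.0150 day → 1296 s
V = Q × t = 1.46159×10⁻⁷ × 1296 = 1.89422×10⁻⁴ m³
In qt: 1.89422×10⁻⁴ / 0.000946353 = 0.20016 qt

0.200 qt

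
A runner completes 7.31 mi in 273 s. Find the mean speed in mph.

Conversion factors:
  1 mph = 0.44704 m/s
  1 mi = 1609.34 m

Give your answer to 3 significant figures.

96.4 mph

7.31 mi × 1609.34 = 11764.3 m
v = d / t = 11764.3 m / 273 s = 43.0927 m/s
43.0927 m/s ÷ (0.44704 m/s/mph) = 96.3956 mph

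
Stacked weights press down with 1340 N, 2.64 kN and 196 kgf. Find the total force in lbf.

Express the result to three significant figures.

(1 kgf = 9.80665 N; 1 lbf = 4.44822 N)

1340 N (already N)
2.64 kN × 1000 = 2640 N
196 kgf × 9.80665 = 1922.1 N
Total: 1340 + 2640 + 1922.1 = 5902.1 N
In lbf: 5902.1 / 4.44822 = 1326.85 lbf

1330 lbf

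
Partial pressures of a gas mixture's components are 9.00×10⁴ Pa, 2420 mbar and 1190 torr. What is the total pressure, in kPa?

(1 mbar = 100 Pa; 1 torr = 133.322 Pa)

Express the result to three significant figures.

491 kPa

9.00×10⁴ Pa (already Pa)
2420 mbar × 100 → 242000 Pa
1190 torr × 133.322 → 158653 Pa
Combined: 90000 + 242000 + 158653 = 490653 Pa
In kPa: 490653 / 1000 = 490.653 kPa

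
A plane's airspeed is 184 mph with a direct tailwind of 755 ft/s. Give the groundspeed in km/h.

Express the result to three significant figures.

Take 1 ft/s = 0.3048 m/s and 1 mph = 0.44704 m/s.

184 mph × 0.44704 → 82.2554 m/s
755 ft/s × 0.3048 → 230.124 m/s
Combined: 82.2554 + 230.124 = 312.379 m/s
In km/h: 312.379 / (1/3.6) = 1124.56 km/h

1120 km/h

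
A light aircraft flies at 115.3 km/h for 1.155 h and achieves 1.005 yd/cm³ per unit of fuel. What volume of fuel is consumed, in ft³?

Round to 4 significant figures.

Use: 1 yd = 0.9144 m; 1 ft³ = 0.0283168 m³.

5.118 ft³

115.3 km/h → 32.0278 m/s
1.155 h → 4158 s
d = v × t = 32.0278 × 4158 = 133172 m
1.005 yd/cm³ → 918972 m/m³
V = d / (distance per unit fuel) = 133172 / 918972 = 0.144914 m³
In ft³: 0.144914 / 0.0283168 = 5.1176 ft³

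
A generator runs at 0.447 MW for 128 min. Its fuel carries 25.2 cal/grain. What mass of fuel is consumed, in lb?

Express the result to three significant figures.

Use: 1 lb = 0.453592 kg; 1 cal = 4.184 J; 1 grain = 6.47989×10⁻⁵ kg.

4650 lb

0.447 MW → 447000 W
128 min → 7680 s
E = P × t = 447000 × 7680 = 3.43296×10⁹ J
25.2 cal/grain → 1.62714×10⁶ J/kg
m = E / e_s = 3.43296×10⁹ / 1.62714×10⁶ = 2109.81 kg
In lb: 2109.81 / 0.453592 = 4651.34 lb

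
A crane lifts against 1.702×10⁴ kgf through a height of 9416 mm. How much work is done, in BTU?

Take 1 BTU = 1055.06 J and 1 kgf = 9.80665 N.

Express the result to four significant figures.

1.702×10⁴ kgf × 9.80665 = 166909 N
9416 mm × 0.001 = 9.416 m
W = F × d = 166909 N × 9.416 m = 1.57162×10⁶ J
1.57162×10⁶ J ÷ (1055.06 J/BTU) = 1489.6 BTU

1490 BTU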